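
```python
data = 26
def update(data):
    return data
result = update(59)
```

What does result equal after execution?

Step 1: Global data = 26.
Step 2: update(59) takes parameter data = 59, which shadows the global.
Step 3: result = 59

The answer is 59.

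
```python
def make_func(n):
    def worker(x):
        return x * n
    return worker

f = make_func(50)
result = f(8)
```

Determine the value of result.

Step 1: make_func(50) creates a closure capturing n = 50.
Step 2: f(8) computes 8 * 50 = 400.
Step 3: result = 400

The answer is 400.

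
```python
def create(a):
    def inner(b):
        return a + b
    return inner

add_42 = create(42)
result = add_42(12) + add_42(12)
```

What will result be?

Step 1: add_42 captures a = 42.
Step 2: add_42(12) = 42 + 12 = 54, called twice.
Step 3: result = 54 + 54 = 108

The answer is 108.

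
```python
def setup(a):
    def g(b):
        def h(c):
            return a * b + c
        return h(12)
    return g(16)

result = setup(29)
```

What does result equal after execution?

Step 1: a = 29, b = 16, c = 12.
Step 2: h() computes a * b + c = 29 * 16 + 12 = 476.
Step 3: result = 476

The answer is 476.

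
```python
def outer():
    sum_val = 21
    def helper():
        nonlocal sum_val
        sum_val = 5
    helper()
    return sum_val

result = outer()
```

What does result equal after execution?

Step 1: outer() sets sum_val = 21.
Step 2: helper() uses nonlocal to reassign sum_val = 5.
Step 3: result = 5

The answer is 5.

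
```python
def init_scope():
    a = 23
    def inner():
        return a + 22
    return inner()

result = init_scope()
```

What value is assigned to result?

Step 1: init_scope() defines a = 23.
Step 2: inner() reads a = 23 from enclosing scope, returns 23 + 22 = 45.
Step 3: result = 45

The answer is 45.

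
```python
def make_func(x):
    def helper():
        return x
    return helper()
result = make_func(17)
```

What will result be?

Step 1: make_func(17) binds parameter x = 17.
Step 2: helper() looks up x in enclosing scope and finds the parameter x = 17.
Step 3: result = 17

The answer is 17.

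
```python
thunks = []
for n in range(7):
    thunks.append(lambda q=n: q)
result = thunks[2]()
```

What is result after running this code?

Step 1: Default argument q=n captures n's value at each iteration.
Step 2: thunks[2] captured q = 2 when n was 2.
Step 3: result = 2

The answer is 2.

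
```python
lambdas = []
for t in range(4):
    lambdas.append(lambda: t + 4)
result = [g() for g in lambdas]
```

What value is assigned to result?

Step 1: All lambdas capture t by reference. After the loop, t = 3.
Step 2: Each call returns 3 + 4 = 7.
Step 3: result = [7, 7, 7, 7]

The answer is [7, 7, 7, 7].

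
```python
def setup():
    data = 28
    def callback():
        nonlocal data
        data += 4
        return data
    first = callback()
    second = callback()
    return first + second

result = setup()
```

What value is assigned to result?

Step 1: data starts at 28.
Step 2: First call: data = 28 + 4 = 32, returns 32.
Step 3: Second call: data = 32 + 4 = 36, returns 36.
Step 4: result = 32 + 36 = 68

The answer is 68.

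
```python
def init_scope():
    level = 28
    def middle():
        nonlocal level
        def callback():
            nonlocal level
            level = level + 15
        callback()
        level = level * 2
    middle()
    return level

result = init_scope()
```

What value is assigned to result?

Step 1: level = 28.
Step 2: callback() adds 15: level = 28 + 15 = 43.
Step 3: middle() doubles: level = 43 * 2 = 86.
Step 4: result = 86

The answer is 86.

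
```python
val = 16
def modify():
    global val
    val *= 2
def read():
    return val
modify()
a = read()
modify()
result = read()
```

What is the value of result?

Step 1: val = 16.
Step 2: First modify(): val = 16 * 2 = 32.
Step 3: Second modify(): val = 32 * 2 = 64.
Step 4: read() returns 64

The answer is 64.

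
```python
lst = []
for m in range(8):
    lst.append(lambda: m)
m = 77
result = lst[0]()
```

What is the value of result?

Step 1: Lambdas capture the variable m by reference, not by value.
Step 2: After the loop, m is reassigned to 77.
Step 3: lst[0]() looks up the current m = 77. result = 77

The answer is 77.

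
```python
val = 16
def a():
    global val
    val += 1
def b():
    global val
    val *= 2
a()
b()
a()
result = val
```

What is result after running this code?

Step 1: val = 16.
Step 2: a(): val = 16 + 1 = 17.
Step 3: b(): val = 17 * 2 = 34.
Step 4: a(): val = 34 + 1 = 35

The answer is 35.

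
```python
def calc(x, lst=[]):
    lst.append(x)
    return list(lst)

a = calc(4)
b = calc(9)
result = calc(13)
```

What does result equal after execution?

Step 1: Default list is shared. list() creates copies for return values.
Step 2: Internal list grows: [4] -> [4, 9] -> [4, 9, 13].
Step 3: result = [4, 9, 13]

The answer is [4, 9, 13].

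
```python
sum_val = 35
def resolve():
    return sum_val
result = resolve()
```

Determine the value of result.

Step 1: sum_val = 35 is defined in the global scope.
Step 2: resolve() looks up sum_val. No local sum_val exists, so Python checks the global scope via LEGB rule and finds sum_val = 35.
Step 3: result = 35

The answer is 35.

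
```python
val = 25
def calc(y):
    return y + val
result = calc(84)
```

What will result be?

Step 1: val = 25 is defined globally.
Step 2: calc(84) uses parameter y = 84 and looks up val from global scope = 25.
Step 3: result = 84 + 25 = 109

The answer is 109.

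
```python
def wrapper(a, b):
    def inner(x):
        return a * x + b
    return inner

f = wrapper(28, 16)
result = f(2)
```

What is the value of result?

Step 1: wrapper(28, 16) captures a = 28, b = 16.
Step 2: f(2) computes 28 * 2 + 16 = 72.
Step 3: result = 72

The answer is 72.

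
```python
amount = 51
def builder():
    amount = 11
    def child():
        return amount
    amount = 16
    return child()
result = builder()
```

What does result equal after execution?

Step 1: builder() sets amount = 11, then later amount = 16.
Step 2: child() is called after amount is reassigned to 16. Closures capture variables by reference, not by value.
Step 3: result = 16

The answer is 16.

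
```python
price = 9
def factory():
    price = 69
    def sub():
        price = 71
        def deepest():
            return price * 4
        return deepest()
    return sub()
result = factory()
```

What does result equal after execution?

Step 1: deepest() looks up price through LEGB: not local, finds price = 71 in enclosing sub().
Step 2: Returns 71 * 4 = 284.
Step 3: result = 284

The answer is 284.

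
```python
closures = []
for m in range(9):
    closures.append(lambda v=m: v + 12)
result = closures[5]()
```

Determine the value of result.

Step 1: Default argument v=m captures m's value at definition time.
Step 2: closures[5] was defined when m = 5, so v defaults to 5.
Step 3: result = 5 + 12 = 17 (default arg fixes the late binding issue)

The answer is 17.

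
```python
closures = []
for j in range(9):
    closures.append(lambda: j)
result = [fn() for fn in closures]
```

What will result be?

Step 1: All 9 lambdas share the same variable j.
Step 2: After the loop, j = 8.
Step 3: Each call returns 8. result = [8, 8, 8, 8, 8, 8, 8, 8, 8]

The answer is [8, 8, 8, 8, 8, 8, 8, 8, 8].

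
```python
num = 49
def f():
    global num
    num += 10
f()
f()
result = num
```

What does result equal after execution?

Step 1: num = 49.
Step 2: First f(): num = 49 + 10 = 59.
Step 3: Second f(): num = 59 + 10 = 69. result = 69

The answer is 69.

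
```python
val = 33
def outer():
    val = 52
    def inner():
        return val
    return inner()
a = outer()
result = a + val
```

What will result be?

Step 1: outer() has local val = 52. inner() reads from enclosing.
Step 2: outer() returns 52. Global val = 33 unchanged.
Step 3: result = 52 + 33 = 85

The answer is 85.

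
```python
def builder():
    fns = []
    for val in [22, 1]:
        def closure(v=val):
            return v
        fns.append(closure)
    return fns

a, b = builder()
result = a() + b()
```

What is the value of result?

Step 1: Default argument v=val captures val at each iteration.
Step 2: a() returns 22 (captured at first iteration), b() returns 1 (captured at second).
Step 3: result = 22 + 1 = 23

The answer is 23.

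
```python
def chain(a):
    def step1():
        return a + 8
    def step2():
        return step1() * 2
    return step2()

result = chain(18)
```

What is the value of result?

Step 1: chain(18) captures a = 18.
Step 2: step2() calls step1() which returns 18 + 8 = 26.
Step 3: step2() returns 26 * 2 = 52

The answer is 52.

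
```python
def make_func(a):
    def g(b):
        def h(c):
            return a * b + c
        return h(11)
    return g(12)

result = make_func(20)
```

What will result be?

Step 1: a = 20, b = 12, c = 11.
Step 2: h() computes a * b + c = 20 * 12 + 11 = 251.
Step 3: result = 251

The answer is 251.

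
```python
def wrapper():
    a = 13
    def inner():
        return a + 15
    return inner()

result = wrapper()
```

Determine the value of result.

Step 1: wrapper() defines a = 13.
Step 2: inner() reads a = 13 from enclosing scope, returns 13 + 15 = 28.
Step 3: result = 28

The answer is 28.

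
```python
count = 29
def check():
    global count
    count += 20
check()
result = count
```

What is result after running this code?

Step 1: count = 29 globally.
Step 2: check() modifies global count: count += 20 = 49.
Step 3: result = 49

The answer is 49.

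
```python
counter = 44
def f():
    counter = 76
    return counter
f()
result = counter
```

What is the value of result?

Step 1: counter = 44 globally.
Step 2: f() creates a LOCAL counter = 76 (no global keyword!).
Step 3: The global counter is unchanged. result = 44

The answer is 44.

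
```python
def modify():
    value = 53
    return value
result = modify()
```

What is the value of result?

Step 1: modify() defines value = 53 in its local scope.
Step 2: return value finds the local variable value = 53.
Step 3: result = 53

The answer is 53.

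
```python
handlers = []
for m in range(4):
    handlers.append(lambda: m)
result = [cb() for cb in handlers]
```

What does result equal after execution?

Step 1: All 4 lambdas share the same variable m.
Step 2: After the loop, m = 3.
Step 3: Each call returns 3. result = [3, 3, 3, 3]

The answer is [3, 3, 3, 3].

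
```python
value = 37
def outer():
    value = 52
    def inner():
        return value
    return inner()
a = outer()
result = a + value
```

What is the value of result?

Step 1: outer() has local value = 52. inner() reads from enclosing.
Step 2: outer() returns 52. Global value = 37 unchanged.
Step 3: result = 52 + 37 = 89

The answer is 89.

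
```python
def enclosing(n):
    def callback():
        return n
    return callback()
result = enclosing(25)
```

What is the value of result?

Step 1: enclosing(25) binds parameter n = 25.
Step 2: callback() looks up n in enclosing scope and finds the parameter n = 25.
Step 3: result = 25

The answer is 25.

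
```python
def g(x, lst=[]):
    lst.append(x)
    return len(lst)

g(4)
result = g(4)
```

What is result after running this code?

Step 1: Mutable default list persists between calls.
Step 2: First call: lst = [4], len = 1. Second call: lst = [4, 4], len = 2.
Step 3: result = 2

The answer is 2.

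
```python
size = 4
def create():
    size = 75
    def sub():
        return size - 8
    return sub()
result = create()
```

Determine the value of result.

Step 1: create() shadows global size with size = 75.
Step 2: sub() finds size = 75 in enclosing scope, computes 75 - 8 = 67.
Step 3: result = 67

The answer is 67.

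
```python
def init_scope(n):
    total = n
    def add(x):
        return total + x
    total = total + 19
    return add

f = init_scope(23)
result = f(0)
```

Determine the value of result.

Step 1: init_scope(23) sets total = 23, then total = 23 + 19 = 42.
Step 2: Closures capture by reference, so add sees total = 42.
Step 3: f(0) returns 42 + 0 = 42

The answer is 42.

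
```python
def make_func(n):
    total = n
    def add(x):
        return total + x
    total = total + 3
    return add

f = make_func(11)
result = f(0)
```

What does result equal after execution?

Step 1: make_func(11) sets total = 11, then total = 11 + 3 = 14.
Step 2: Closures capture by reference, so add sees total = 14.
Step 3: f(0) returns 14 + 0 = 14

The answer is 14.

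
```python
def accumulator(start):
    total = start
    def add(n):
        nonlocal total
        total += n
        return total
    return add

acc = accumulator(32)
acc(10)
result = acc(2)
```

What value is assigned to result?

Step 1: accumulator(32) creates closure with total = 32.
Step 2: First acc(10): total = 32 + 10 = 42.
Step 3: Second acc(2): total = 42 + 2 = 44. result = 44

The answer is 44.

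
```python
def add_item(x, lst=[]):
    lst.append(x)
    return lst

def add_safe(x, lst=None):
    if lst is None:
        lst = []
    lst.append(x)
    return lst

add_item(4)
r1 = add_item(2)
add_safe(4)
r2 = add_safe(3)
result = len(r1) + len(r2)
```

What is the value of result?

Step 1: add_item shares mutable default: after 2 calls, lst = [4, 2], len = 2.
Step 2: add_safe creates fresh list each time: r2 = [3], len = 1.
Step 3: result = 2 + 1 = 3

The answer is 3.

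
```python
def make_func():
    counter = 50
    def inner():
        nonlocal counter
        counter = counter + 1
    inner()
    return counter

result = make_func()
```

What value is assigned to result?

Step 1: make_func() sets counter = 50.
Step 2: inner() uses nonlocal to modify counter in make_func's scope: counter = 50 + 1 = 51.
Step 3: make_func() returns the modified counter = 51

The answer is 51.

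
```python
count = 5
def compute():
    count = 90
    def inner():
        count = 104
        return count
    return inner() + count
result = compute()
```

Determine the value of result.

Step 1: compute() has local count = 90. inner() has local count = 104.
Step 2: inner() returns its local count = 104.
Step 3: compute() returns 104 + its own count (90) = 194

The answer is 194.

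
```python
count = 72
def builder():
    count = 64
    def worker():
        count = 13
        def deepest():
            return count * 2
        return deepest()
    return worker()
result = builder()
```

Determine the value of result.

Step 1: deepest() looks up count through LEGB: not local, finds count = 13 in enclosing worker().
Step 2: Returns 13 * 2 = 26.
Step 3: result = 26

The answer is 26.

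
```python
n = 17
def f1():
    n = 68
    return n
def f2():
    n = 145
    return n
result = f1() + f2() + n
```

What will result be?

Step 1: Each function shadows global n with its own local.
Step 2: f1() returns 68, f2() returns 145.
Step 3: Global n = 17 is unchanged. result = 68 + 145 + 17 = 230

The answer is 230.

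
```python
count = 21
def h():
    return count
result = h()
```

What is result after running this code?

Step 1: count = 21 is defined in the global scope.
Step 2: h() looks up count. No local count exists, so Python checks the global scope via LEGB rule and finds count = 21.
Step 3: result = 21

The answer is 21.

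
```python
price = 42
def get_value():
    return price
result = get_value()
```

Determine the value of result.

Step 1: price = 42 is defined in the global scope.
Step 2: get_value() looks up price. No local price exists, so Python checks the global scope via LEGB rule and finds price = 42.
Step 3: result = 42

The answer is 42.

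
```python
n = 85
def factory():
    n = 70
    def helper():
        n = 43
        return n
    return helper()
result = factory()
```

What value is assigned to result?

Step 1: Three scopes define n: global (85), factory (70), helper (43).
Step 2: helper() has its own local n = 43, which shadows both enclosing and global.
Step 3: result = 43 (local wins in LEGB)

The answer is 43.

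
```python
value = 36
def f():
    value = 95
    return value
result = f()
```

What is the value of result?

Step 1: Global value = 36.
Step 2: f() creates local value = 95, shadowing the global.
Step 3: Returns local value = 95. result = 95

The answer is 95.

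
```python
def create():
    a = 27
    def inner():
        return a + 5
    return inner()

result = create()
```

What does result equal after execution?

Step 1: create() defines a = 27.
Step 2: inner() reads a = 27 from enclosing scope, returns 27 + 5 = 32.
Step 3: result = 32

The answer is 32.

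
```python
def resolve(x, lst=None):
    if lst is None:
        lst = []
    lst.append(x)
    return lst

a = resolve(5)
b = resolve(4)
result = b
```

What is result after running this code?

Step 1: None default with guard creates a NEW list each call.
Step 2: a = [5] (fresh list). b = [4] (another fresh list).
Step 3: result = [4] (this is the fix for mutable default)

The answer is [4].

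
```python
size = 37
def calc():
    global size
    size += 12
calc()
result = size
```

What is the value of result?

Step 1: size = 37 globally.
Step 2: calc() modifies global size: size += 12 = 49.
Step 3: result = 49

The answer is 49.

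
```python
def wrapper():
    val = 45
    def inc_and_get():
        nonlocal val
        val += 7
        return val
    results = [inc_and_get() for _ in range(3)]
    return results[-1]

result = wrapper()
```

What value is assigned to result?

Step 1: val = 45.
Step 2: Three calls to inc_and_get(), each adding 7.
Step 3: Last value = 45 + 7 * 3 = 66

The answer is 66.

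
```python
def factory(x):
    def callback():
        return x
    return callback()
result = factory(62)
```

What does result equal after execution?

Step 1: factory(62) binds parameter x = 62.
Step 2: callback() looks up x in enclosing scope and finds the parameter x = 62.
Step 3: result = 62

The answer is 62.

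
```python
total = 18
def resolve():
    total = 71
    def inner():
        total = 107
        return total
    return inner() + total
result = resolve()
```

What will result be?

Step 1: resolve() has local total = 71. inner() has local total = 107.
Step 2: inner() returns its local total = 107.
Step 3: resolve() returns 107 + its own total (71) = 178

The answer is 178.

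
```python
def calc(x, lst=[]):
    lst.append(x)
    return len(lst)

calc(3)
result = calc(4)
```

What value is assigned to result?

Step 1: Mutable default list persists between calls.
Step 2: First call: lst = [3], len = 1. Second call: lst = [3, 4], len = 2.
Step 3: result = 2

The answer is 2.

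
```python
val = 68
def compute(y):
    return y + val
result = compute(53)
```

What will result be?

Step 1: val = 68 is defined globally.
Step 2: compute(53) uses parameter y = 53 and looks up val from global scope = 68.
Step 3: result = 53 + 68 = 121

The answer is 121.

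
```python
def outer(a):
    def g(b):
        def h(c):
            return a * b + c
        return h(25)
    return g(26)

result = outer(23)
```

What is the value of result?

Step 1: a = 23, b = 26, c = 25.
Step 2: h() computes a * b + c = 23 * 26 + 25 = 623.
Step 3: result = 623

The answer is 623.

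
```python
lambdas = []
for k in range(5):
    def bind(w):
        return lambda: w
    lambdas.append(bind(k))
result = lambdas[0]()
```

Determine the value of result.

Step 1: bind(k) creates a new scope capturing w = k at call time.
Step 2: lambdas[0] = bind(0), so its lambda captures w = 0.
Step 3: result = 0 (closure factory fixes late binding)

The answer is 0.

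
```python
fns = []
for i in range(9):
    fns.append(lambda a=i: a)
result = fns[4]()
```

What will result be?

Step 1: Default argument a=i captures i's value at each iteration.
Step 2: fns[4] captured a = 4 when i was 4.
Step 3: result = 4

The answer is 4.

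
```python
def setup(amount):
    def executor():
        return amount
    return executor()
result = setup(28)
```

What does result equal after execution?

Step 1: setup(28) binds parameter amount = 28.
Step 2: executor() looks up amount in enclosing scope and finds the parameter amount = 28.
Step 3: result = 28

The answer is 28.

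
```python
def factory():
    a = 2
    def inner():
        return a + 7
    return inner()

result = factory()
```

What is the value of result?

Step 1: factory() defines a = 2.
Step 2: inner() reads a = 2 from enclosing scope, returns 2 + 7 = 9.
Step 3: result = 9

The answer is 9.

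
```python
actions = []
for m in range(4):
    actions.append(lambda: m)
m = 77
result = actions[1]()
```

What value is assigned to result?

Step 1: Lambdas capture the variable m by reference, not by value.
Step 2: After the loop, m is reassigned to 77.
Step 3: actions[1]() looks up the current m = 77. result = 77

The answer is 77.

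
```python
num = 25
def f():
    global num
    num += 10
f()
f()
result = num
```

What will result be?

Step 1: num = 25.
Step 2: First f(): num = 25 + 10 = 35.
Step 3: Second f(): num = 35 + 10 = 45. result = 45

The answer is 45.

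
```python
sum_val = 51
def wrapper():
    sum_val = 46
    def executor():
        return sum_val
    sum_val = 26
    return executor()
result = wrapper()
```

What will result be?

Step 1: wrapper() sets sum_val = 46, then later sum_val = 26.
Step 2: executor() is called after sum_val is reassigned to 26. Closures capture variables by reference, not by value.
Step 3: result = 26

The answer is 26.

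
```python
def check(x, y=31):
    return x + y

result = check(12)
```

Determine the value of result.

Step 1: check(12) uses default y = 31.
Step 2: Returns 12 + 31 = 43.
Step 3: result = 43

The answer is 43.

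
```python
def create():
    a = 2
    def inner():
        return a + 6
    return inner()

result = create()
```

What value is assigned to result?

Step 1: create() defines a = 2.
Step 2: inner() reads a = 2 from enclosing scope, returns 2 + 6 = 8.
Step 3: result = 8

The answer is 8.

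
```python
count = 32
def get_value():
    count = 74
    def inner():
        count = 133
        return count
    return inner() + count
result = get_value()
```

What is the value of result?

Step 1: get_value() has local count = 74. inner() has local count = 133.
Step 2: inner() returns its local count = 133.
Step 3: get_value() returns 133 + its own count (74) = 207

The answer is 207.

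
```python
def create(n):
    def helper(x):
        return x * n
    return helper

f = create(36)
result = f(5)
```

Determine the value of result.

Step 1: create(36) creates a closure capturing n = 36.
Step 2: f(5) computes 5 * 36 = 180.
Step 3: result = 180

The answer is 180.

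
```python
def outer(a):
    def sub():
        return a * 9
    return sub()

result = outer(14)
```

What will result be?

Step 1: outer(14) binds parameter a = 14.
Step 2: sub() accesses a = 14 from enclosing scope.
Step 3: result = 14 * 9 = 126

The answer is 126.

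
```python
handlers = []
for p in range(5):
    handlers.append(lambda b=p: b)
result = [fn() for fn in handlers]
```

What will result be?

Step 1: Default arg b=p captures p at each iteration.
Step 2: Each lambda has its own default: 0, 1, ..., 4.
Step 3: result = [0, 1, 2, 3, 4]

The answer is [0, 1, 2, 3, 4].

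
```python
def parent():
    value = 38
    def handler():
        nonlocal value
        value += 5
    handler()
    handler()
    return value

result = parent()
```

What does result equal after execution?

Step 1: value starts at 38.
Step 2: handler() is called 2 times, each adding 5.
Step 3: value = 38 + 5 * 2 = 48

The answer is 48.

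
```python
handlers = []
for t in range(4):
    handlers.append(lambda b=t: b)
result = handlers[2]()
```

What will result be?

Step 1: Default argument b=t captures t's value at each iteration.
Step 2: handlers[2] captured b = 2 when t was 2.
Step 3: result = 2

The answer is 2.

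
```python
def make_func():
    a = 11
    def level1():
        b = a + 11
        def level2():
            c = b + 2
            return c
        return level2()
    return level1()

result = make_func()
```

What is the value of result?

Step 1: a = 11. b = a + 11 = 22.
Step 2: c = b + 2 = 22 + 2 = 24.
Step 3: result = 24

The answer is 24.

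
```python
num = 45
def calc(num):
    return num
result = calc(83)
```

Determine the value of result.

Step 1: Global num = 45.
Step 2: calc(83) takes parameter num = 83, which shadows the global.
Step 3: result = 83

The answer is 83.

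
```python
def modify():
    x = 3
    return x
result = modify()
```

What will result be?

Step 1: modify() defines x = 3 in its local scope.
Step 2: return x finds the local variable x = 3.
Step 3: result = 3

The answer is 3.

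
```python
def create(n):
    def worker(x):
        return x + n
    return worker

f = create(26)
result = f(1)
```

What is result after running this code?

Step 1: create(26) creates a closure that captures n = 26.
Step 2: f(1) calls the closure with x = 1, returning 1 + 26 = 27.
Step 3: result = 27

The answer is 27.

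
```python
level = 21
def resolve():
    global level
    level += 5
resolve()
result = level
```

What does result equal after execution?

Step 1: level = 21 globally.
Step 2: resolve() modifies global level: level += 5 = 26.
Step 3: result = 26

The answer is 26.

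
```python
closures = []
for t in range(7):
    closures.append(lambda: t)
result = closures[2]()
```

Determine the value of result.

Step 1: The loop creates 7 lambdas, all referencing the same variable t.
Step 2: After the loop, t = 6 (final value).
Step 3: closures[2]() looks up t at call time and finds 6. This is the late binding gotcha. result = 6

The answer is 6.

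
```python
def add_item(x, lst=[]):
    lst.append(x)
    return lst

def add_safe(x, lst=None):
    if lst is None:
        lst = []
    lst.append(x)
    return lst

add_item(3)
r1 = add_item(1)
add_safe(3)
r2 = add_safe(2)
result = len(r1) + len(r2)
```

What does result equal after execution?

Step 1: add_item shares mutable default: after 2 calls, lst = [3, 1], len = 2.
Step 2: add_safe creates fresh list each time: r2 = [2], len = 1.
Step 3: result = 2 + 1 = 3

The answer is 3.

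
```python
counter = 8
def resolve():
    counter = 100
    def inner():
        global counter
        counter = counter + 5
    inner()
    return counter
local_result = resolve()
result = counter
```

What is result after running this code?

Step 1: Global counter = 8. resolve() creates local counter = 100.
Step 2: inner() declares global counter and adds 5: global counter = 8 + 5 = 13.
Step 3: resolve() returns its local counter = 100 (unaffected by inner).
Step 4: result = global counter = 13

The answer is 13.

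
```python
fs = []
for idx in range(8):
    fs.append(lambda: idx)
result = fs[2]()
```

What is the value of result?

Step 1: The loop creates 8 lambdas, all referencing the same variable idx.
Step 2: After the loop, idx = 7 (final value).
Step 3: fs[2]() looks up idx at call time and finds 7. This is the late binding gotcha. result = 7

The answer is 7.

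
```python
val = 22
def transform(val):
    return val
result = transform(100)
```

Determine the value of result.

Step 1: Global val = 22.
Step 2: transform(100) takes parameter val = 100, which shadows the global.
Step 3: result = 100

The answer is 100.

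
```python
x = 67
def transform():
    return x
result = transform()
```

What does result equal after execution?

Step 1: x = 67 is defined in the global scope.
Step 2: transform() looks up x. No local x exists, so Python checks the global scope via LEGB rule and finds x = 67.
Step 3: result = 67

The answer is 67.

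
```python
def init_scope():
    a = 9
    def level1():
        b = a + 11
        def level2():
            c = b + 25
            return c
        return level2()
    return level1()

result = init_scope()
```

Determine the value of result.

Step 1: a = 9. b = a + 11 = 20.
Step 2: c = b + 25 = 20 + 25 = 45.
Step 3: result = 45

The answer is 45.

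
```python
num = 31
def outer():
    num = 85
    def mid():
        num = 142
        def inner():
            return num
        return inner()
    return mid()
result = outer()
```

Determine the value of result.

Step 1: Three levels of shadowing: global 31, outer 85, mid 142.
Step 2: inner() finds num = 142 in enclosing mid() scope.
Step 3: result = 142

The answer is 142.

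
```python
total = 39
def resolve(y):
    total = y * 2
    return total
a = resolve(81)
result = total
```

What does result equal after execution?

Step 1: Global total = 39.
Step 2: resolve(81) creates local total = 81 * 2 = 162.
Step 3: Global total unchanged because no global keyword. result = 39

The answer is 39.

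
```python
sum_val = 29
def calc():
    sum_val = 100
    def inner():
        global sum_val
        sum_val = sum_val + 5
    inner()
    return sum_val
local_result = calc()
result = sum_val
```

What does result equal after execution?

Step 1: Global sum_val = 29. calc() creates local sum_val = 100.
Step 2: inner() declares global sum_val and adds 5: global sum_val = 29 + 5 = 34.
Step 3: calc() returns its local sum_val = 100 (unaffected by inner).
Step 4: result = global sum_val = 34

The answer is 34.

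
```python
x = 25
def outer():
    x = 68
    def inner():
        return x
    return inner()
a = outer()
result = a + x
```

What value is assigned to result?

Step 1: outer() has local x = 68. inner() reads from enclosing.
Step 2: outer() returns 68. Global x = 25 unchanged.
Step 3: result = 68 + 25 = 93

The answer is 93.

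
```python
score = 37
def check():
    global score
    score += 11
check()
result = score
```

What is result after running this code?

Step 1: score = 37 globally.
Step 2: check() modifies global score: score += 11 = 48.
Step 3: result = 48

The answer is 48.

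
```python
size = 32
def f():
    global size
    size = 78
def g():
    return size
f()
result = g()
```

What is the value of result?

Step 1: size = 32.
Step 2: f() sets global size = 78.
Step 3: g() reads global size = 78. result = 78

The answer is 78.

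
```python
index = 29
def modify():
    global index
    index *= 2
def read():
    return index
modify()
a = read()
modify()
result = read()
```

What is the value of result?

Step 1: index = 29.
Step 2: First modify(): index = 29 * 2 = 58.
Step 3: Second modify(): index = 58 * 2 = 116.
Step 4: read() returns 116

The answer is 116.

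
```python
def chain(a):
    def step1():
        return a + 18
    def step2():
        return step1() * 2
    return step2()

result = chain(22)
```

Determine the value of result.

Step 1: chain(22) captures a = 22.
Step 2: step2() calls step1() which returns 22 + 18 = 40.
Step 3: step2() returns 40 * 2 = 80

The answer is 80.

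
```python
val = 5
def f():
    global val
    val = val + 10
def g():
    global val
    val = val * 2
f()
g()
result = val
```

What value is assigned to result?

Step 1: val = 5.
Step 2: f() adds 10: val = 5 + 10 = 15.
Step 3: g() doubles: val = 15 * 2 = 30.
Step 4: result = 30

The answer is 30.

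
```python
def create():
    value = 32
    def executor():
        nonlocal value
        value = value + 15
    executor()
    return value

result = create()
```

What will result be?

Step 1: create() sets value = 32.
Step 2: executor() uses nonlocal to modify value in create's scope: value = 32 + 15 = 47.
Step 3: create() returns the modified value = 47

The answer is 47.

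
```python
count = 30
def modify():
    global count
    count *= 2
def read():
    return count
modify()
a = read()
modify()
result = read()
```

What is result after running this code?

Step 1: count = 30.
Step 2: First modify(): count = 30 * 2 = 60.
Step 3: Second modify(): count = 60 * 2 = 120.
Step 4: read() returns 120

The answer is 120.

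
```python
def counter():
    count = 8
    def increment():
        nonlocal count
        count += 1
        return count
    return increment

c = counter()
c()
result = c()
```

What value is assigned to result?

Step 1: counter() creates closure with count = 8.
Step 2: Each c() call increments count via nonlocal. After 2 calls: 8 + 2 = 10.
Step 3: result = 10

The answer is 10.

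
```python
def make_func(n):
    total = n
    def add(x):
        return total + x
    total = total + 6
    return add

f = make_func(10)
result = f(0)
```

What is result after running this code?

Step 1: make_func(10) sets total = 10, then total = 10 + 6 = 16.
Step 2: Closures capture by reference, so add sees total = 16.
Step 3: f(0) returns 16 + 0 = 16

The answer is 16.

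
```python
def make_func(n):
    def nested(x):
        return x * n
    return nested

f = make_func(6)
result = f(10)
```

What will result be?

Step 1: make_func(6) creates a closure capturing n = 6.
Step 2: f(10) computes 10 * 6 = 60.
Step 3: result = 60

The answer is 60.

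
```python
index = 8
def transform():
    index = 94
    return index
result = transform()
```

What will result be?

Step 1: Global index = 8.
Step 2: transform() creates local index = 94, shadowing the global.
Step 3: Returns local index = 94. result = 94

The answer is 94.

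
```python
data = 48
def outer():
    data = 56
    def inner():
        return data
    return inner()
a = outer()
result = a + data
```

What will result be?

Step 1: outer() has local data = 56. inner() reads from enclosing.
Step 2: outer() returns 56. Global data = 48 unchanged.
Step 3: result = 56 + 48 = 104

The answer is 104.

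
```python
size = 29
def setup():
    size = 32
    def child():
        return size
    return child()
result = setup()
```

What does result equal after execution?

Step 1: size = 29 globally, but setup() defines size = 32 locally.
Step 2: child() looks up size. Not in local scope, so checks enclosing scope (setup) and finds size = 32.
Step 3: result = 32

The answer is 32.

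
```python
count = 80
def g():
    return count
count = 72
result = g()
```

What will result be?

Step 1: count is first set to 80, then reassigned to 72.
Step 2: g() is called after the reassignment, so it looks up the current global count = 72.
Step 3: result = 72

The answer is 72.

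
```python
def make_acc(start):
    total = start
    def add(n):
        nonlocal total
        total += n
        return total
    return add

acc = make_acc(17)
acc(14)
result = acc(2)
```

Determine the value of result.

Step 1: make_acc(17) creates closure with total = 17.
Step 2: First acc(14): total = 17 + 14 = 31.
Step 3: Second acc(2): total = 31 + 2 = 33. result = 33

The answer is 33.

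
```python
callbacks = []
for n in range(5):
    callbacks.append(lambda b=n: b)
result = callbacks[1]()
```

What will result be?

Step 1: Default argument b=n captures n's value at each iteration.
Step 2: callbacks[1] captured b = 1 when n was 1.
Step 3: result = 1

The answer is 1.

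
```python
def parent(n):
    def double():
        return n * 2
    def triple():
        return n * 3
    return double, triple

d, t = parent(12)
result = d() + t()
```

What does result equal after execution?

Step 1: Both closures capture the same n = 12.
Step 2: d() = 12 * 2 = 24, t() = 12 * 3 = 36.
Step 3: result = 24 + 36 = 60

The answer is 60.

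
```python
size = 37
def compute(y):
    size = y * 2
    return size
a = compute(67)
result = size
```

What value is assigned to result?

Step 1: Global size = 37.
Step 2: compute(67) creates local size = 67 * 2 = 134.
Step 3: Global size unchanged because no global keyword. result = 37

The answer is 37.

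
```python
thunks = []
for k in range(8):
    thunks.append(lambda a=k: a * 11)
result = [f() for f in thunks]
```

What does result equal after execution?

Step 1: Default arg a=k captures k at each iteration.
Step 2: thunks[k] has a defaulting to k, returns k * 11.
Step 3: result = [0, 11, 22, 33, 44, 55, 66, 77]

The answer is [0, 11, 22, 33, 44, 55, 66, 77].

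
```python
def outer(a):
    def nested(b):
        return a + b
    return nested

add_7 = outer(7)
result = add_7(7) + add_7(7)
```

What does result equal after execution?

Step 1: add_7 captures a = 7.
Step 2: add_7(7) = 7 + 7 = 14, called twice.
Step 3: result = 14 + 14 = 28

The answer is 28.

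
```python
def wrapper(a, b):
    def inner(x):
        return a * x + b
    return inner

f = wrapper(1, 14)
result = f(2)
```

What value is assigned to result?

Step 1: wrapper(1, 14) captures a = 1, b = 14.
Step 2: f(2) computes 1 * 2 + 14 = 16.
Step 3: result = 16

The answer is 16.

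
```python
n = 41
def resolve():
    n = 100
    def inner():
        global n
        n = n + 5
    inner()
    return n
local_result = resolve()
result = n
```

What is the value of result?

Step 1: Global n = 41. resolve() creates local n = 100.
Step 2: inner() declares global n and adds 5: global n = 41 + 5 = 46.
Step 3: resolve() returns its local n = 100 (unaffected by inner).
Step 4: result = global n = 46

The answer is 46.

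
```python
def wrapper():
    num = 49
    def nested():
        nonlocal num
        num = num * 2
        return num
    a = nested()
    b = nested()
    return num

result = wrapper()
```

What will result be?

Step 1: num starts at 49.
Step 2: First nested(): num = 49 * 2 = 98.
Step 3: Second nested(): num = 98 * 2 = 196.
Step 4: result = 196

The answer is 196.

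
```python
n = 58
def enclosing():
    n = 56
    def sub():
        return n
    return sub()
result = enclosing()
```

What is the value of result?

Step 1: n = 58 globally, but enclosing() defines n = 56 locally.
Step 2: sub() looks up n. Not in local scope, so checks enclosing scope (enclosing) and finds n = 56.
Step 3: result = 56

The answer is 56.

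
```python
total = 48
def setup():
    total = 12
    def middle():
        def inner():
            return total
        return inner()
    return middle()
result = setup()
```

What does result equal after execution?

Step 1: setup() defines total = 12. middle() and inner() have no local total.
Step 2: inner() checks local (none), enclosing middle() (none), enclosing setup() and finds total = 12.
Step 3: result = 12

The answer is 12.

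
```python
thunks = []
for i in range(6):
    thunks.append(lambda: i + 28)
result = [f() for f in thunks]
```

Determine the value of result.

Step 1: All lambdas capture i by reference. After the loop, i = 5.
Step 2: Each call returns 5 + 28 = 33.
Step 3: result = [33, 33, 33, 33, 33, 33]

The answer is [33, 33, 33, 33, 33, 33].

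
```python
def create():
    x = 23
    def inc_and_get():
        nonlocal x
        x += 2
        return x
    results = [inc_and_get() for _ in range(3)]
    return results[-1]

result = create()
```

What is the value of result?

Step 1: x = 23.
Step 2: Three calls to inc_and_get(), each adding 2.
Step 3: Last value = 23 + 2 * 3 = 29

The answer is 29.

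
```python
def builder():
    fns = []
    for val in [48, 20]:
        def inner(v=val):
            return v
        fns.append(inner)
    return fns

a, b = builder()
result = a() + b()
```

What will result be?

Step 1: Default argument v=val captures val at each iteration.
Step 2: a() returns 48 (captured at first iteration), b() returns 20 (captured at second).
Step 3: result = 48 + 20 = 68

The answer is 68.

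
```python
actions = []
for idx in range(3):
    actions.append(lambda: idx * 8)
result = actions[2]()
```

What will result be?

Step 1: All lambdas reference the same variable idx (late binding).
Step 2: After the loop, idx = 2. Every lambda returns idx * 8.
Step 3: actions[2]() = 2 * 8 = 16

The answer is 16.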